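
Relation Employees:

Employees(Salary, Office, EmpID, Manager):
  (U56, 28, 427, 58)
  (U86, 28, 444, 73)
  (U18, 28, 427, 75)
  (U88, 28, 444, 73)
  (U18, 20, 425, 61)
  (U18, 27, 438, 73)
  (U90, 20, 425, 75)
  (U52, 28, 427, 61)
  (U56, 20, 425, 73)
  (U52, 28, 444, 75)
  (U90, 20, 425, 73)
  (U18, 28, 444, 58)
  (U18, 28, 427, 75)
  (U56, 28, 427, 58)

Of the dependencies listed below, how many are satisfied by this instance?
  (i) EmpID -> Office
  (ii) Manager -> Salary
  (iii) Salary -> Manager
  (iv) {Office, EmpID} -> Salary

(i) EmpID -> Office: every LHS value maps to a single RHS value — holds.
(ii) Manager -> Salary: Manager=58: 3 rows → Salary takes values {U56, U18} — violation; Manager=73: 5 rows → Salary takes values {U86, U88, U18, U56, U90} — violation; Manager=75: 4 rows → Salary takes values {U18, U90, U52} — violation; Manager=61: 2 rows → Salary takes values {U18, U52} — violation — fails.
(iii) Salary -> Manager: Salary=U56: 3 rows → Manager takes values {58, 73} — violation; Salary=U18: 5 rows → Manager takes values {75, 61, 73, 58} — violation; Salary=U90: 2 rows → Manager takes values {75, 73} — violation; Salary=U52: 2 rows → Manager takes values {61, 75} — violation — fails.
(iv) {Office, EmpID} -> Salary: (Office=28, EmpID=427): 5 rows → Salary takes values {U56, U18, U52} — violation; (Office=28, EmpID=444): 4 rows → Salary takes values {U86, U88, U52, U18} — violation; (Office=20, EmpID=425): 4 rows → Salary takes values {U18, U90, U56} — violation — fails.
1 of the 4 dependencies holds.

1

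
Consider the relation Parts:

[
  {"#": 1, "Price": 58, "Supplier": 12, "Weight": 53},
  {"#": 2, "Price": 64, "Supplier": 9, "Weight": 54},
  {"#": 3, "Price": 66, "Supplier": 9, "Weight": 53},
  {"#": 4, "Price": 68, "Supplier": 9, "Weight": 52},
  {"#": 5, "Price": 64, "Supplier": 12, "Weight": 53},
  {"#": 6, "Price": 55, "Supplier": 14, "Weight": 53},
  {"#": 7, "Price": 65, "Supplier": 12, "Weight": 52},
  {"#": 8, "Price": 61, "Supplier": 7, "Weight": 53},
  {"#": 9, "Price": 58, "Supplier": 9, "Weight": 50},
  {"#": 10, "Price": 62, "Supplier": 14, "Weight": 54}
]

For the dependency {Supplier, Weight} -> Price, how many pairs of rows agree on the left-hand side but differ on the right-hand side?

1

(Supplier=12, Weight=53): violating pairs (1,5) — 1 pair.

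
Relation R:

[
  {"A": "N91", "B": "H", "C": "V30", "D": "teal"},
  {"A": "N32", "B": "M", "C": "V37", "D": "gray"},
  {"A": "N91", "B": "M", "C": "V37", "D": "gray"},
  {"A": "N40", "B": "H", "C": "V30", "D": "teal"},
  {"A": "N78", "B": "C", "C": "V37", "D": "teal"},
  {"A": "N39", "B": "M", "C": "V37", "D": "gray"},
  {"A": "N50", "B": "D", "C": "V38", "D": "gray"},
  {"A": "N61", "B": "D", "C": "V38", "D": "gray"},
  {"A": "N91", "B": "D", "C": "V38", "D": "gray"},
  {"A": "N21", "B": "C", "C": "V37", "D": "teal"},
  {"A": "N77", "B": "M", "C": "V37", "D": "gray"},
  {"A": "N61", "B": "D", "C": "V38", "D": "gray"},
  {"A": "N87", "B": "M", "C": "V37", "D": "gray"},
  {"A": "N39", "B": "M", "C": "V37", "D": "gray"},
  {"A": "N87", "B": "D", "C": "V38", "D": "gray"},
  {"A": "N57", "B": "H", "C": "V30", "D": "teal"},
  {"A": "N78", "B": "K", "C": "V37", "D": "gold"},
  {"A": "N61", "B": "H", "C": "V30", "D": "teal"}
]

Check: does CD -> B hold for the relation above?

(C=V30, D=teal): 4 rows → B = H, H, H, H ✓
(C=V37, D=gray): 6 rows → B = M, M, M, M, M, M ✓
(C=V37, D=teal): 2 rows → B = C, C ✓
(C=V38, D=gray): 5 rows → B = D, D, D, D, D ✓
(C=V37, D=gold): 1 row → B = K ✓
Every CD value is associated with a single B value, so CD -> B holds.

Yes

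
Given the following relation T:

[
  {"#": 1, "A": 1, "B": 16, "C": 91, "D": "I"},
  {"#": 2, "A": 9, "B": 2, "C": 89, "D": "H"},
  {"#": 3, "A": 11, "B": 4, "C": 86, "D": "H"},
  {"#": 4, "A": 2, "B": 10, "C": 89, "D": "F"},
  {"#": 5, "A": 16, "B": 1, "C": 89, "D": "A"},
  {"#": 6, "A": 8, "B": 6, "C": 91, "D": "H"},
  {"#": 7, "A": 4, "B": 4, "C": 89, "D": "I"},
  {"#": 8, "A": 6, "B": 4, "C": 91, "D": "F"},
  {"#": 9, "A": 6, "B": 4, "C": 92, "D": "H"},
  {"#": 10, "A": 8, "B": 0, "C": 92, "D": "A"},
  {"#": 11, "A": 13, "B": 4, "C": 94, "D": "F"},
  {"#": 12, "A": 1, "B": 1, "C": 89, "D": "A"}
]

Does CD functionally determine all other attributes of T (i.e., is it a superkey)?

No

Rows 5 and 12 have the same CD value (C=89, D=A) but are distinct tuples, so CD does not determine every attribute — not a superkey.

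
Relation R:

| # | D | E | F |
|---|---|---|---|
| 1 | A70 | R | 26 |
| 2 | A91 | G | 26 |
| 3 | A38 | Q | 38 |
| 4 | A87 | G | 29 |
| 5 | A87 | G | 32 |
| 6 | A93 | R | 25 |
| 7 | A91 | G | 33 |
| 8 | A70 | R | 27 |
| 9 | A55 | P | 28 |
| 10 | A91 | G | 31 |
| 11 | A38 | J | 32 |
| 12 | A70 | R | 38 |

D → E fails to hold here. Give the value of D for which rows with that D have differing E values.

A38

D=A70: rows 1, 8, 12 → E = R, R, R ✓
D=A91: rows 2, 7, 10 → E = G, G, G ✓
D=A38: rows 3, 11 → E takes values {Q, J} — violation
D=A87: rows 4, 5 → E = G, G ✓
D=A93: row 6 → E = R ✓
D=A55: row 9 → E = P ✓
The only D value with inconsistent E is D=A38.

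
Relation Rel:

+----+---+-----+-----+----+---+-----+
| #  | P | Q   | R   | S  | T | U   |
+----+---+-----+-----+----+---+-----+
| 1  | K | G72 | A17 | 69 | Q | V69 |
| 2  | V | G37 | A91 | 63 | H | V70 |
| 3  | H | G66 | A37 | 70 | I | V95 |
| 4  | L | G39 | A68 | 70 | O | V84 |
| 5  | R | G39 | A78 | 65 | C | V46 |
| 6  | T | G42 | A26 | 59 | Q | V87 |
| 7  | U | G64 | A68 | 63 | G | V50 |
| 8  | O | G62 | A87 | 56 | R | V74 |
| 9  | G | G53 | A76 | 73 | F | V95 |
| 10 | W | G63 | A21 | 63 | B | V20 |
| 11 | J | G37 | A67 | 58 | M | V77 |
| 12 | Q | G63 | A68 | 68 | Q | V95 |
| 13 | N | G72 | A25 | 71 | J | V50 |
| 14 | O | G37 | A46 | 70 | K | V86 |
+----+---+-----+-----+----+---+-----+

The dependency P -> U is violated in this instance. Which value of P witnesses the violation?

O

P=K: row 1 → U = V69 ✓
P=V: row 2 → U = V70 ✓
P=H: row 3 → U = V95 ✓
P=L: row 4 → U = V84 ✓
P=R: row 5 → U = V46 ✓
P=T: row 6 → U = V87 ✓
P=U: row 7 → U = V50 ✓
P=O: rows 8, 14 → U takes values {V74, V86} — violation
P=G: row 9 → U = V95 ✓
P=W: row 10 → U = V20 ✓
P=J: row 11 → U = V77 ✓
P=Q: row 12 → U = V95 ✓
P=N: row 13 → U = V50 ✓
The only P value with inconsistent U is P=O.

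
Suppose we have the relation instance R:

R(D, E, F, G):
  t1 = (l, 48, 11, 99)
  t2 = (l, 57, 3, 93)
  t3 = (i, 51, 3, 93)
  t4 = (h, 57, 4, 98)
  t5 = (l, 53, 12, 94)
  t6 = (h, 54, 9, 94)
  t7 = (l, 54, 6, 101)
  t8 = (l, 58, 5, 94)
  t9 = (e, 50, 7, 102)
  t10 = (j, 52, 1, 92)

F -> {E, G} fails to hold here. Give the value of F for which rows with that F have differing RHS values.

3

F=11: row 1 → {E,G} = (48, 99) ✓
F=3: rows 2, 3 → {E,G} takes values {(57, 93), (51, 93)} — violation
F=4: row 4 → {E,G} = (57, 98) ✓
F=12: row 5 → {E,G} = (53, 94) ✓
F=9: row 6 → {E,G} = (54, 94) ✓
F=6: row 7 → {E,G} = (54, 101) ✓
F=5: row 8 → {E,G} = (58, 94) ✓
F=7: row 9 → {E,G} = (50, 102) ✓
F=1: row 10 → {E,G} = (52, 92) ✓
The only F value with inconsistent RHS is F=3.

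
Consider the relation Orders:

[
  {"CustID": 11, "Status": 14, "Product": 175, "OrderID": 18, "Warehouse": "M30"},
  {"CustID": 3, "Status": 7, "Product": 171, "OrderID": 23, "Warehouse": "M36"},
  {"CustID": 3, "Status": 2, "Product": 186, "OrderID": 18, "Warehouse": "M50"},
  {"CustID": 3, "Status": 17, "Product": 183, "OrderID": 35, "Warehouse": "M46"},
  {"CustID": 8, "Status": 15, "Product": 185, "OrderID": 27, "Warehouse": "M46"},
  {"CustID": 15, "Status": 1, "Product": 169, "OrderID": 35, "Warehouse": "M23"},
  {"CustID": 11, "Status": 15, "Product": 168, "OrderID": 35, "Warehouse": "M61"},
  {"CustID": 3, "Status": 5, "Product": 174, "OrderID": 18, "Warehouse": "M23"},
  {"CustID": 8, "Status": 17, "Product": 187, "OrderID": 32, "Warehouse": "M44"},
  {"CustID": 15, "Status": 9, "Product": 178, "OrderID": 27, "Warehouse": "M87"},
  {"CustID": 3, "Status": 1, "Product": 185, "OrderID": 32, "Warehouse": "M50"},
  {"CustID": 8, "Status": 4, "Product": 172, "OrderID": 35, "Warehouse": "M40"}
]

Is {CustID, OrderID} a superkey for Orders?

No

Two distinct rows share (CustID=3, OrderID=18), so {CustID, OrderID} does not determine every attribute — not a superkey.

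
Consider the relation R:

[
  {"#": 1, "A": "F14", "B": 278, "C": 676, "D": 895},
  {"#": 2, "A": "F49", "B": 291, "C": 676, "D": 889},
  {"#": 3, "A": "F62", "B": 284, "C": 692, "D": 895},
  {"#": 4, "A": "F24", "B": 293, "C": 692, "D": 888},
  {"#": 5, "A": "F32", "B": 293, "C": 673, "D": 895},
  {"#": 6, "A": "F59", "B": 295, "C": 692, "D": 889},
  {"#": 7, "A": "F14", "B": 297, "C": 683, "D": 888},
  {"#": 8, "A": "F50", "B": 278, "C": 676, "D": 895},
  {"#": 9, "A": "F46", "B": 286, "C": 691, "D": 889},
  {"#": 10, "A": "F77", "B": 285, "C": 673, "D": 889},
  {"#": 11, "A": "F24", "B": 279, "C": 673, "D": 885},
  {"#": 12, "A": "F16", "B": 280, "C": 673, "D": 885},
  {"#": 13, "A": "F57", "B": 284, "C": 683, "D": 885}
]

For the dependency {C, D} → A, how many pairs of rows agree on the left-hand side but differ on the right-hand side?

2

(C=676, D=895): violating pairs (1,8) — 1 pair.
(C=673, D=885): violating pairs (11,12) — 1 pair.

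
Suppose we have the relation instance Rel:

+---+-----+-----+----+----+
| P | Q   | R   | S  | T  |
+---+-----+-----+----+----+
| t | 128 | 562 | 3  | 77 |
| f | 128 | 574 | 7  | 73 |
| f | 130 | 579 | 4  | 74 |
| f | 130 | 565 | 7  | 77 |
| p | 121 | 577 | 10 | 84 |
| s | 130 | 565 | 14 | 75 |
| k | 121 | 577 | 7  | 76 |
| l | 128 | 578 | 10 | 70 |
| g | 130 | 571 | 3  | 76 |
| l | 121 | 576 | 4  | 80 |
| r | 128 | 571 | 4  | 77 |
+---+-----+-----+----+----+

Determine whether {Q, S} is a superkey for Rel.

Yes

All 11 rows have distinct {Q, S} values, so {Q, S} → (all attributes) holds and {Q, S} is a superkey.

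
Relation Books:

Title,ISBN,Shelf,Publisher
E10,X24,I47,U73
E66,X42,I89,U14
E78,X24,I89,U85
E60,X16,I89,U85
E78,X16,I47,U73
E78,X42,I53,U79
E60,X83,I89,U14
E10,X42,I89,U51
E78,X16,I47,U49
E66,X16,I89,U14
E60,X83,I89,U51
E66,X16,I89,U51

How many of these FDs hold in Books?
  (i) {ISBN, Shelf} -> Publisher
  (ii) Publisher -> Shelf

1

(i) {ISBN, Shelf} -> Publisher: (ISBN=X42, Shelf=I89): 2 rows → Publisher takes values {U14, U51} — violation; (ISBN=X16, Shelf=I89): 3 rows → Publisher takes values {U85, U14, U51} — violation; (ISBN=X16, Shelf=I47): 2 rows → Publisher takes values {U73, U49} — violation; (ISBN=X83, Shelf=I89): 2 rows → Publisher takes values {U14, U51} — violation — fails.
(ii) Publisher -> Shelf: every LHS value maps to a single RHS value — holds.
1 of the 2 dependencies holds.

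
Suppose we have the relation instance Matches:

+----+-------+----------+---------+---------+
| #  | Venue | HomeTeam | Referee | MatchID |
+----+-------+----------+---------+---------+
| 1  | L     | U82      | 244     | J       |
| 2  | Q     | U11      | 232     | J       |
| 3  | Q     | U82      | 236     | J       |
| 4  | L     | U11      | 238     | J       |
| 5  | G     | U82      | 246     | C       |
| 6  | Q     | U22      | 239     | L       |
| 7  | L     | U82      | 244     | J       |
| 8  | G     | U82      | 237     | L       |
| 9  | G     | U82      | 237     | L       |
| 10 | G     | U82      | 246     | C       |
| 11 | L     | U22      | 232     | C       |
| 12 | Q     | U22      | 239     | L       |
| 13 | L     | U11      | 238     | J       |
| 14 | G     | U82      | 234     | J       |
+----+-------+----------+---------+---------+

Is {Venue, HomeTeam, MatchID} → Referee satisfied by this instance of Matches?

(Venue=L, HomeTeam=U82, MatchID=J): rows 1, 7 → Referee = 244, 244 ✓
(Venue=Q, HomeTeam=U11, MatchID=J): row 2 → Referee = 232 ✓
(Venue=Q, HomeTeam=U82, MatchID=J): row 3 → Referee = 236 ✓
(Venue=L, HomeTeam=U11, MatchID=J): rows 4, 13 → Referee = 238, 238 ✓
(Venue=G, HomeTeam=U82, MatchID=C): rows 5, 10 → Referee = 246, 246 ✓
(Venue=Q, HomeTeam=U22, MatchID=L): rows 6, 12 → Referee = 239, 239 ✓
(Venue=G, HomeTeam=U82, MatchID=L): rows 8, 9 → Referee = 237, 237 ✓
(Venue=L, HomeTeam=U22, MatchID=C): row 11 → Referee = 232 ✓
(Venue=G, HomeTeam=U82, MatchID=J): row 14 → Referee = 234 ✓
Every {Venue, HomeTeam, MatchID} value is associated with a single Referee value, so {Venue, HomeTeam, MatchID} → Referee holds.

Yes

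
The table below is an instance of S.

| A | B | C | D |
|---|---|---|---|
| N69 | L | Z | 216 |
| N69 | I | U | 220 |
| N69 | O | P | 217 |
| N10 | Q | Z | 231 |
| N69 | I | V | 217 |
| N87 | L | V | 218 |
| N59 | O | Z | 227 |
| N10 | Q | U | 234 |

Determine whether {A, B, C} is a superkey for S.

All 8 rows have distinct {A, B, C} values, so {A, B, C} → (all attributes) holds and {A, B, C} is a superkey.

Yes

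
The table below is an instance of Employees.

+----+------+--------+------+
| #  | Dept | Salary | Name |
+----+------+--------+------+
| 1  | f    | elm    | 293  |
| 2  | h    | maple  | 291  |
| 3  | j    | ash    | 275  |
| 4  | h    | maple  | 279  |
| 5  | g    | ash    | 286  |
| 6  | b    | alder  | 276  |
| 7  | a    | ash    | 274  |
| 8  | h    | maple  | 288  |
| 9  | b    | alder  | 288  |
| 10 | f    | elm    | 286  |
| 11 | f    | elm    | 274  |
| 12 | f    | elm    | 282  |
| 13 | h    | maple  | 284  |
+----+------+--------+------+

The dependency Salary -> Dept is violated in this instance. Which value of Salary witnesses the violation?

Salary=elm: rows 1, 10, 11, 12 → Dept = f, f, f, f ✓
Salary=maple: rows 2, 4, 8, 13 → Dept = h, h, h, h ✓
Salary=ash: rows 3, 5, 7 → Dept takes values {j, g, a} — violation
Salary=alder: rows 6, 9 → Dept = b, b ✓
The only Salary value with inconsistent Dept is Salary=ash.

ash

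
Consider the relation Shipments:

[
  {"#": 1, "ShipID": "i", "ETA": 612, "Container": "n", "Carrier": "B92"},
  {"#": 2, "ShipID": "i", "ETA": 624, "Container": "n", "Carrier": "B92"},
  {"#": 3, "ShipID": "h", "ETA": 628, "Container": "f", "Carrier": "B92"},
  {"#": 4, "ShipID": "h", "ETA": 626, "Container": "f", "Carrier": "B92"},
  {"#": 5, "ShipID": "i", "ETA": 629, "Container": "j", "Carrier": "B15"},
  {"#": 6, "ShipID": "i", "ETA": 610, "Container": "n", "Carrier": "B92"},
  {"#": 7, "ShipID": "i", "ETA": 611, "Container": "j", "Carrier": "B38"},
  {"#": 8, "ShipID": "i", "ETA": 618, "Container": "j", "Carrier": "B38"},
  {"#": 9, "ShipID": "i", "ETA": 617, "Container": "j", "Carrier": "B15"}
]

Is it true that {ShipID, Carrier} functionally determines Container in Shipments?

Yes

(ShipID=i, Carrier=B92): rows 1, 2, 6 → Container = n, n, n ✓
(ShipID=h, Carrier=B92): rows 3, 4 → Container = f, f ✓
(ShipID=i, Carrier=B15): rows 5, 9 → Container = j, j ✓
(ShipID=i, Carrier=B38): rows 7, 8 → Container = j, j ✓
Every {ShipID, Carrier} value is associated with a single Container value, so {ShipID, Carrier} → Container holds.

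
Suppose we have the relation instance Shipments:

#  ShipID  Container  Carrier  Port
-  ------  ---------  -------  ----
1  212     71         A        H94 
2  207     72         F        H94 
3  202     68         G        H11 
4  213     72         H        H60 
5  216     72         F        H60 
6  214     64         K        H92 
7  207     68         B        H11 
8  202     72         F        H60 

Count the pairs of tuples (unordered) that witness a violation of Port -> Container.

1

Port=H94: violating pairs (1,2) — 1 pair.
Port=H11: all 2 rows agree on Container — 0 pairs.
Port=H60: all 3 rows agree on Container — 0 pairs.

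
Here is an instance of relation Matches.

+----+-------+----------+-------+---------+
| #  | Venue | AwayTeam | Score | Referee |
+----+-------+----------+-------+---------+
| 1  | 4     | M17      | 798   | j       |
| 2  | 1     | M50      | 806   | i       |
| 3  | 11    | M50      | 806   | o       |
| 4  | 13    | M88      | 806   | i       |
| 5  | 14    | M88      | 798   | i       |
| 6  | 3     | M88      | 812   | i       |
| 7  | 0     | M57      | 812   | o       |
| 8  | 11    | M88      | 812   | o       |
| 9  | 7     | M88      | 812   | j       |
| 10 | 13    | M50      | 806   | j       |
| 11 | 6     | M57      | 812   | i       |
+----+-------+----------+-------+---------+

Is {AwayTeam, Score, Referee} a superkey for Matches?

Yes

All 11 rows have distinct {AwayTeam, Score, Referee} values, so {AwayTeam, Score, Referee} → (all attributes) holds and {AwayTeam, Score, Referee} is a superkey.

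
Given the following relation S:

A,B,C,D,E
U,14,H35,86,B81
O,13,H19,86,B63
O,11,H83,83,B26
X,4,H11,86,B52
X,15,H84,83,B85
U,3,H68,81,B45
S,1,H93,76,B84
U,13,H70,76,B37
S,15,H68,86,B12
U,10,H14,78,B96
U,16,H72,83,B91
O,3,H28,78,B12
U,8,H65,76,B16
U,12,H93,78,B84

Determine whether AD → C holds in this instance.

(A=U, D=86): 1 row → C = H35 ✓
(A=O, D=86): 1 row → C = H19 ✓
(A=O, D=83): 1 row → C = H83 ✓
(A=X, D=86): 1 row → C = H11 ✓
(A=X, D=83): 1 row → C = H84 ✓
(A=U, D=81): 1 row → C = H68 ✓
(A=S, D=76): 1 row → C = H93 ✓
(A=U, D=76): 2 rows → C takes values {H70, H65} — violation
(A=S, D=86): 1 row → C = H68 ✓
(A=U, D=78): 2 rows → C takes values {H14, H93} — violation
(A=U, D=83): 1 row → C = H72 ✓
(A=O, D=78): 1 row → C = H28 ✓
Two rows agree on AD but differ on C, so AD → C does not hold.

No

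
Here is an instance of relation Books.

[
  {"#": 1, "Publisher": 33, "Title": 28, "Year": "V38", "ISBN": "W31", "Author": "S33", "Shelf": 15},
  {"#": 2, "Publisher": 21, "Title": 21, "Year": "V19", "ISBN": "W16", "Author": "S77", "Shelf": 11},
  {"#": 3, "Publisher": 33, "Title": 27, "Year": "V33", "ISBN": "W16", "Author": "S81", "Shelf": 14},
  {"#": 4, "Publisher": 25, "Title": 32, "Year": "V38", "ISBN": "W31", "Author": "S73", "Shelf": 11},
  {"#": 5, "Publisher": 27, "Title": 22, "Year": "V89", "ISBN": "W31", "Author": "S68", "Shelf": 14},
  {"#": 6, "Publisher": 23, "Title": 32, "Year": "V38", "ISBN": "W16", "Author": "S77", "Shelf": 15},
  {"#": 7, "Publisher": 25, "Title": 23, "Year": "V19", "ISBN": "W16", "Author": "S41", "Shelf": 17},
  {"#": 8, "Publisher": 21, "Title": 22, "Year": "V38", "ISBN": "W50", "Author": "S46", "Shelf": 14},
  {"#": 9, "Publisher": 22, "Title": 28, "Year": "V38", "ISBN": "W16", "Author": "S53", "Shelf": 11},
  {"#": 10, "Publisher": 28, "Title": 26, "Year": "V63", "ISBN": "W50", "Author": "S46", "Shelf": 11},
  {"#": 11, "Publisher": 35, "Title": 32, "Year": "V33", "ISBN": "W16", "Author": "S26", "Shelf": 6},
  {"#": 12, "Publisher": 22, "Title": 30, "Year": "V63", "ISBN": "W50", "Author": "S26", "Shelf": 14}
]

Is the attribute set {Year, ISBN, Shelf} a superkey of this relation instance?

All 12 rows have distinct {Year, ISBN, Shelf} values, so {Year, ISBN, Shelf} → (all attributes) holds and {Year, ISBN, Shelf} is a superkey.

Yes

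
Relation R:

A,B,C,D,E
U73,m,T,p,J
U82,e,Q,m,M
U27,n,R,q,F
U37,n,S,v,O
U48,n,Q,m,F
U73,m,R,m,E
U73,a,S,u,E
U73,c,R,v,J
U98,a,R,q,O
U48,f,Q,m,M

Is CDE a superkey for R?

No

Two distinct rows share (C=Q, D=m, E=M), so CDE does not determine every attribute — not a superkey.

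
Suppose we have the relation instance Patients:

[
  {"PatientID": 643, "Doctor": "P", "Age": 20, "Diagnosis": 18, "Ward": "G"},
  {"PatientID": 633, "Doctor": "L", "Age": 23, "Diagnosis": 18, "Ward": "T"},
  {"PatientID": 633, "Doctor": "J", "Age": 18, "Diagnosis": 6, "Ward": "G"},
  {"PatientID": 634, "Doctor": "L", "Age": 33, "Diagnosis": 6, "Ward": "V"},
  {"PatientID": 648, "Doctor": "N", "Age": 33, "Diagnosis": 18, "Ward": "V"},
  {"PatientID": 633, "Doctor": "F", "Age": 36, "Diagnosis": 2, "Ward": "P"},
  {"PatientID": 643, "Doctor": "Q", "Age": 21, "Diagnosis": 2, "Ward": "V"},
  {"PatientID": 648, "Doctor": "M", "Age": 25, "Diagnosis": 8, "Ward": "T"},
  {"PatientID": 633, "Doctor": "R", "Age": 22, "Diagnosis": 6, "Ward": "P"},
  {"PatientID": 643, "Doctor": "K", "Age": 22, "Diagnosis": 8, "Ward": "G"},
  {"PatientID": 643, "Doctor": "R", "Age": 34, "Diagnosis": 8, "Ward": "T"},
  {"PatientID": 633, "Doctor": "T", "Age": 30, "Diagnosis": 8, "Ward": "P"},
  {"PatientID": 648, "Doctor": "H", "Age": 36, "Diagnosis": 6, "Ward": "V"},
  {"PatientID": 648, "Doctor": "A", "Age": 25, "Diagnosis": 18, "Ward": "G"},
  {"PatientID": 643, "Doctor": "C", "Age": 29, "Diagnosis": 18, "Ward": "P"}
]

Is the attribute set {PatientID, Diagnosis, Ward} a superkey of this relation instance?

Yes

All 15 rows have distinct {PatientID, Diagnosis, Ward} values, so {PatientID, Diagnosis, Ward} → (all attributes) holds and {PatientID, Diagnosis, Ward} is a superkey.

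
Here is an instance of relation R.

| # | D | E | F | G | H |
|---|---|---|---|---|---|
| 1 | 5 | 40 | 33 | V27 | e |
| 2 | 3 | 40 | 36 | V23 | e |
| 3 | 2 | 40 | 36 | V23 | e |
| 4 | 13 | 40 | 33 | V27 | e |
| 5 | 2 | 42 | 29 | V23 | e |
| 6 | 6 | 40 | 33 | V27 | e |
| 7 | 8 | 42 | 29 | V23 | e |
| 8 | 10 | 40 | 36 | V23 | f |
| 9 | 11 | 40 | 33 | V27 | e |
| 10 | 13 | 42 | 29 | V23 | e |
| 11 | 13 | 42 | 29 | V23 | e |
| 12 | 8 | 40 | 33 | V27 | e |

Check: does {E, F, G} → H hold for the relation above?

(E=40, F=33, G=V27): rows 1, 4, 6, 9, 12 → H = e, e, e, e, e ✓
(E=40, F=36, G=V23): rows 2, 3, 8 → H takes values {e, f} — violation
(E=42, F=29, G=V23): rows 5, 7, 10, 11 → H = e, e, e, e ✓
Two rows agree on {E, F, G} but differ on H, so {E, F, G} → H does not hold.

No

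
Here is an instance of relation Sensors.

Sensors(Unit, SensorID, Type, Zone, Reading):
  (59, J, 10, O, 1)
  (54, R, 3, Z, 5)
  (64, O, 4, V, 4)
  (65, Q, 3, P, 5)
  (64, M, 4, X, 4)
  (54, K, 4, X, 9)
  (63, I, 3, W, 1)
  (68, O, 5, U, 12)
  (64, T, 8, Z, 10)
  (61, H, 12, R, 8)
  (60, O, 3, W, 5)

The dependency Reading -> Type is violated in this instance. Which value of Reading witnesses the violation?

Reading=1: 2 rows → Type takes values {10, 3} — violation
Reading=5: 3 rows → Type = 3, 3, 3 ✓
Reading=4: 2 rows → Type = 4, 4 ✓
Reading=9: 1 row → Type = 4 ✓
Reading=12: 1 row → Type = 5 ✓
Reading=10: 1 row → Type = 8 ✓
Reading=8: 1 row → Type = 12 ✓
The only Reading value with inconsistent Type is Reading=1.

1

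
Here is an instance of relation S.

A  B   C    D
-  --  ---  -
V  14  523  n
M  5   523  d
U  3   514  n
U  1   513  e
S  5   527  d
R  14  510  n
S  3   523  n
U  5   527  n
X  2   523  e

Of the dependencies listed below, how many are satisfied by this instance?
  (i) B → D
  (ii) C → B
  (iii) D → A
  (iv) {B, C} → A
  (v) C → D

0

(i) B → D: B=5: 3 rows → D takes values {d, n} — violation — fails.
(ii) C → B: C=523: 4 rows → B takes values {14, 5, 3, 2} — violation — fails.
(iii) D → A: D=n: 5 rows → A takes values {V, U, R, S} — violation; D=d: 2 rows → A takes values {M, S} — violation; D=e: 2 rows → A takes values {U, X} — violation — fails.
(iv) {B, C} → A: (B=5, C=527): 2 rows → A takes values {S, U} — violation — fails.
(v) C → D: C=523: 4 rows → D takes values {n, d, e} — violation; C=527: 2 rows → D takes values {d, n} — violation — fails.
None of the 5 dependencies hold.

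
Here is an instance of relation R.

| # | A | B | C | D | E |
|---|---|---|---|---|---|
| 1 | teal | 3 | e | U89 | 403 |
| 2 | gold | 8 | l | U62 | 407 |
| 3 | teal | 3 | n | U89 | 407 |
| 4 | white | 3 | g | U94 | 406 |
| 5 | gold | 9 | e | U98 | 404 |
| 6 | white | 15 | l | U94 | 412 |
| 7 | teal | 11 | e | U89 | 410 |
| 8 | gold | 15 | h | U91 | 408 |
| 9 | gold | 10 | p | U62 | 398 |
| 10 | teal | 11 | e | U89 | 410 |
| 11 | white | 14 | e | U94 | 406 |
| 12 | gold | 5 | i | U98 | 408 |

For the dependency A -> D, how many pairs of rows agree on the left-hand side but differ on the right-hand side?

8

A=teal: all 4 rows agree on D — 0 pairs.
A=gold: violating pairs (2,5), (2,8), (2,12), (5,8), (5,9), (8,9), (8,12), (9,12) — 8 pairs.
A=white: all 3 rows agree on D — 0 pairs.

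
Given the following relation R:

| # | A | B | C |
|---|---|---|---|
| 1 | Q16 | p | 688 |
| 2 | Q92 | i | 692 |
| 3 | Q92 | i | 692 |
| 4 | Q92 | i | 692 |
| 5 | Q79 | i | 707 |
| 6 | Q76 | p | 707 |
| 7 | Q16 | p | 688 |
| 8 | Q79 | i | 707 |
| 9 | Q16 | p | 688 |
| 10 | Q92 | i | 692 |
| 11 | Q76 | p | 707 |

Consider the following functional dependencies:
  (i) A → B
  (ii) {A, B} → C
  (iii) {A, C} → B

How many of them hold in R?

(i) A → B: every LHS value maps to a single RHS value — holds.
(ii) {A, B} → C: every LHS value maps to a single RHS value — holds.
(iii) {A, C} → B: every LHS value maps to a single RHS value — holds.
3 of the 3 dependencies hold.

3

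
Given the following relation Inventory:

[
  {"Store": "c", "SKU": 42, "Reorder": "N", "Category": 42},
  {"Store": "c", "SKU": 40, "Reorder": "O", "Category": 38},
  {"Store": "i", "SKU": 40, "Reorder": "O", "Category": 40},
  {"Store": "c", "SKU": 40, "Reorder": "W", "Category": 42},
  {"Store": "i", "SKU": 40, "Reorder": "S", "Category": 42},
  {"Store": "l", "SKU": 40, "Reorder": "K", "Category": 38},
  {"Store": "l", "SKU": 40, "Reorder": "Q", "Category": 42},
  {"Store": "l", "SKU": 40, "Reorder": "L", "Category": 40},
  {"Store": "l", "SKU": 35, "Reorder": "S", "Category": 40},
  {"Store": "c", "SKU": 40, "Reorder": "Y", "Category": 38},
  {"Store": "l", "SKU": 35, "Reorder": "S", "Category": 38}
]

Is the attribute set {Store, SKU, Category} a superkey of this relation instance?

No

Two distinct rows share (Store=c, SKU=40, Category=38), so {Store, SKU, Category} does not determine every attribute — not a superkey.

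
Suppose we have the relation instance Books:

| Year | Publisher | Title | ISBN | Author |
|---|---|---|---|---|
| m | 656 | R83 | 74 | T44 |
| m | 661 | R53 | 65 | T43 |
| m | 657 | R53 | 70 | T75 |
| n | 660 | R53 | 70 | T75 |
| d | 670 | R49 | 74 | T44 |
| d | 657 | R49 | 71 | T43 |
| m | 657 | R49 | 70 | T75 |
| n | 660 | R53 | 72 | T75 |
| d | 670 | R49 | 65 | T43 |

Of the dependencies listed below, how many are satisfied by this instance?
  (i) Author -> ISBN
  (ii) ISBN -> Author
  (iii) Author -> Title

(i) Author -> ISBN: Author=T43: 3 rows → ISBN takes values {65, 71} — violation; Author=T75: 4 rows → ISBN takes values {70, 72} — violation — fails.
(ii) ISBN -> Author: every LHS value maps to a single RHS value — holds.
(iii) Author -> Title: Author=T44: 2 rows → Title takes values {R83, R49} — violation; Author=T43: 3 rows → Title takes values {R53, R49} — violation; Author=T75: 4 rows → Title takes values {R53, R49} — violation — fails.
1 of the 3 dependencies holds.

1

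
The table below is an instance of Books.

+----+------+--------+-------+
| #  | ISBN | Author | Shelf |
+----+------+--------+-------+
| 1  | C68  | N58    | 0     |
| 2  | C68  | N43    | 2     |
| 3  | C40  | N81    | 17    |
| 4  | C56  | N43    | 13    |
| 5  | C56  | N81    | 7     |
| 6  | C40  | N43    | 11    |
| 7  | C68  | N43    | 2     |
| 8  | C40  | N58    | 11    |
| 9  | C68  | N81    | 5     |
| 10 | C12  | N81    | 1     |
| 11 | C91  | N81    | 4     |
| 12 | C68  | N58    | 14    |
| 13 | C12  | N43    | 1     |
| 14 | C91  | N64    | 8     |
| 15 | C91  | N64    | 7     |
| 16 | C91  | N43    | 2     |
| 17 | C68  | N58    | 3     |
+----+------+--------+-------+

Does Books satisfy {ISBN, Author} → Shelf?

No

(ISBN=C68, Author=N58): rows 1, 12, 17 → Shelf takes values {0, 14, 3} — violation
(ISBN=C68, Author=N43): rows 2, 7 → Shelf = 2, 2 ✓
(ISBN=C40, Author=N81): row 3 → Shelf = 17 ✓
(ISBN=C56, Author=N43): row 4 → Shelf = 13 ✓
(ISBN=C56, Author=N81): row 5 → Shelf = 7 ✓
(ISBN=C40, Author=N43): row 6 → Shelf = 11 ✓
(ISBN=C40, Author=N58): row 8 → Shelf = 11 ✓
(ISBN=C68, Author=N81): row 9 → Shelf = 5 ✓
(ISBN=C12, Author=N81): row 10 → Shelf = 1 ✓
(ISBN=C91, Author=N81): row 11 → Shelf = 4 ✓
(ISBN=C12, Author=N43): row 13 → Shelf = 1 ✓
(ISBN=C91, Author=N64): rows 14, 15 → Shelf takes values {8, 7} — violation
(ISBN=C91, Author=N43): row 16 → Shelf = 2 ✓
Two rows agree on {ISBN, Author} but differ on Shelf, so {ISBN, Author} → Shelf does not hold.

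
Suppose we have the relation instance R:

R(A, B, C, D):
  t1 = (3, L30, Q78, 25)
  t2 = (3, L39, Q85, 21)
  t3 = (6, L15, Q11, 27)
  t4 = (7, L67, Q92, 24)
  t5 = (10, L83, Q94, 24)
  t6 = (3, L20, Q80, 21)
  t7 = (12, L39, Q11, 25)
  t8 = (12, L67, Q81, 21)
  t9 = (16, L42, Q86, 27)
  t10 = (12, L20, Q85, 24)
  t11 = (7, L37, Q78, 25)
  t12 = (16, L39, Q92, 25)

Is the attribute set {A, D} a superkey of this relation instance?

No

Rows 2 and 6 have the same {A, D} value (A=3, D=21) but are distinct tuples, so {A, D} does not determine every attribute — not a superkey.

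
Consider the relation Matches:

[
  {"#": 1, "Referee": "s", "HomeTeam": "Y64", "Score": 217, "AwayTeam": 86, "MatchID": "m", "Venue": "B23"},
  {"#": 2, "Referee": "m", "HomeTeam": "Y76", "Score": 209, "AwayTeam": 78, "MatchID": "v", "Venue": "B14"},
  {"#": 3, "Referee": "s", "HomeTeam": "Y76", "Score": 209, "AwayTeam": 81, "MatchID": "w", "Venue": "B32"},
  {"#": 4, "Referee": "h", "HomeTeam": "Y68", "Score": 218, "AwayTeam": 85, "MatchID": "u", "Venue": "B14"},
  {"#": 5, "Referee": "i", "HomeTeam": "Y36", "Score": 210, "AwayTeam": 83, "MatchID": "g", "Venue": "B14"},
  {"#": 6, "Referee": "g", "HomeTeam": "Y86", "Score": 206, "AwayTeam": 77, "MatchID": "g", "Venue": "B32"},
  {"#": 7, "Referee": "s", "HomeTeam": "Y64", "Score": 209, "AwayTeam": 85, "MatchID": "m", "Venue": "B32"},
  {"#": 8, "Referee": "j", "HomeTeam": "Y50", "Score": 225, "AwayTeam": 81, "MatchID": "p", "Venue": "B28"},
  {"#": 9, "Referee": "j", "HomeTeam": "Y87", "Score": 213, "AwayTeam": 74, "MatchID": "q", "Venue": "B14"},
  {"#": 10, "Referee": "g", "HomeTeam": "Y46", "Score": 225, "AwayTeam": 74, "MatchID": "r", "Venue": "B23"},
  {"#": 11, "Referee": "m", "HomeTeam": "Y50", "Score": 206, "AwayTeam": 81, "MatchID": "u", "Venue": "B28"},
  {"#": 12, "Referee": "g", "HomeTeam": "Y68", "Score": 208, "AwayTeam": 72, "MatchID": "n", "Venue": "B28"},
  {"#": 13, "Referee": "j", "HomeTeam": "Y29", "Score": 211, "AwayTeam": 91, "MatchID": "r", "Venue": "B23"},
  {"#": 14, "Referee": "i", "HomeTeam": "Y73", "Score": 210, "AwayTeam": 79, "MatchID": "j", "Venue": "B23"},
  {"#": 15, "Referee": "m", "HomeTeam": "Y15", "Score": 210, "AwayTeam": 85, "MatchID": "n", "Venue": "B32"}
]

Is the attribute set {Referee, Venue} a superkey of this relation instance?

No

Rows 3 and 7 have the same {Referee, Venue} value (Referee=s, Venue=B32) but are distinct tuples, so {Referee, Venue} does not determine every attribute — not a superkey.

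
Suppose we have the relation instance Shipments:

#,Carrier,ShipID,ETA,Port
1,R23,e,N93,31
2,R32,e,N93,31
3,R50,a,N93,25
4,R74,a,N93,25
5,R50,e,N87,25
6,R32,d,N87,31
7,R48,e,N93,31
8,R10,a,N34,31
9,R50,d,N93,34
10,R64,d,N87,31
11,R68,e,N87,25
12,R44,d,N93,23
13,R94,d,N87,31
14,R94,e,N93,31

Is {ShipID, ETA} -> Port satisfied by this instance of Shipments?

No

(ShipID=e, ETA=N93): rows 1, 2, 7, 14 → Port = 31, 31, 31, 31 ✓
(ShipID=a, ETA=N93): rows 3, 4 → Port = 25, 25 ✓
(ShipID=e, ETA=N87): rows 5, 11 → Port = 25, 25 ✓
(ShipID=d, ETA=N87): rows 6, 10, 13 → Port = 31, 31, 31 ✓
(ShipID=a, ETA=N34): row 8 → Port = 31 ✓
(ShipID=d, ETA=N93): rows 9, 12 → Port takes values {34, 23} — violation
Two rows agree on {ShipID, ETA} but differ on Port, so {ShipID, ETA} -> Port does not hold.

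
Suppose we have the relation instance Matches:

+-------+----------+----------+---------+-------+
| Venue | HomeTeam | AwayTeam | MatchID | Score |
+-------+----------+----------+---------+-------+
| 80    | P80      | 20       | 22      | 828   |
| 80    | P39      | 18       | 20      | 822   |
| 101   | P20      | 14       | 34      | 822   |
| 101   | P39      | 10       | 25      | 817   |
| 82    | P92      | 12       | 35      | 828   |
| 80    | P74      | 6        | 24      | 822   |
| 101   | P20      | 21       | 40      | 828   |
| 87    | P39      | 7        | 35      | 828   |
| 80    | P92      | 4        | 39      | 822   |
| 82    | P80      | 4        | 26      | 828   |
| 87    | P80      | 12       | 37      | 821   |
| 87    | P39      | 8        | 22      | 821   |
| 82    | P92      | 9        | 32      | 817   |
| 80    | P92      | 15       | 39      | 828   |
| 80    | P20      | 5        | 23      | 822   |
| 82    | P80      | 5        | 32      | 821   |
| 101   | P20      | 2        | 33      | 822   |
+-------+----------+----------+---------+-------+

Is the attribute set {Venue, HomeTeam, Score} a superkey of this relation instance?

No

Two distinct rows share (Venue=101, HomeTeam=P20, Score=822), so {Venue, HomeTeam, Score} does not determine every attribute — not a superkey.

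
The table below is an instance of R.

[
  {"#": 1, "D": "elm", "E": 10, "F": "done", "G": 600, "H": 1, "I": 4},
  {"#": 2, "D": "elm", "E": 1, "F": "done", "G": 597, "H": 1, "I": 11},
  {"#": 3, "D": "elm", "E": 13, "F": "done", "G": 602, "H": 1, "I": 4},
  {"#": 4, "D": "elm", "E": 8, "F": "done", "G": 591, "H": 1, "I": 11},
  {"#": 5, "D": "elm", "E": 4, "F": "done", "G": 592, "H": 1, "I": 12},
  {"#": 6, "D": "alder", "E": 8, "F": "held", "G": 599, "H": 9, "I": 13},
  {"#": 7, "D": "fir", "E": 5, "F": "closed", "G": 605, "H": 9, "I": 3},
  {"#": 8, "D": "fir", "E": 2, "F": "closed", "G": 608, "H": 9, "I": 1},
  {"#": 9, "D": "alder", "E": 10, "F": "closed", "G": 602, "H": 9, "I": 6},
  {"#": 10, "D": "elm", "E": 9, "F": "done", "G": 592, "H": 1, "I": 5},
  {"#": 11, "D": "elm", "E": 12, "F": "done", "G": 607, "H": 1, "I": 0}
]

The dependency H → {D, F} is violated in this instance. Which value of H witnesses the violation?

H=1: rows 1, 2, 3, 4, 5, 10, 11 → {D,F} = (elm, done), (elm, done), (elm, done), (elm, done), (elm, done), (elm, done), (elm, done) ✓
H=9: rows 6, 7, 8, 9 → {D,F} takes values {(alder, held), (fir, closed), (alder, closed)} — violation
The only H value with inconsistent RHS is H=9.

9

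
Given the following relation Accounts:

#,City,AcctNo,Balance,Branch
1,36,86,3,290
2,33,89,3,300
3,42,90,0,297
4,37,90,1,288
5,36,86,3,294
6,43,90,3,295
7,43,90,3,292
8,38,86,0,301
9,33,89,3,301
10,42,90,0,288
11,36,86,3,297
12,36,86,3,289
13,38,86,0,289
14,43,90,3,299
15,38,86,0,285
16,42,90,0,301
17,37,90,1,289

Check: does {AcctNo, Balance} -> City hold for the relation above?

(AcctNo=86, Balance=3): rows 1, 5, 11, 12 → City = 36, 36, 36, 36 ✓
(AcctNo=89, Balance=3): rows 2, 9 → City = 33, 33 ✓
(AcctNo=90, Balance=0): rows 3, 10, 16 → City = 42, 42, 42 ✓
(AcctNo=90, Balance=1): rows 4, 17 → City = 37, 37 ✓
(AcctNo=90, Balance=3): rows 6, 7, 14 → City = 43, 43, 43 ✓
(AcctNo=86, Balance=0): rows 8, 13, 15 → City = 38, 38, 38 ✓
Every {AcctNo, Balance} value is associated with a single City value, so {AcctNo, Balance} -> City holds.

Yes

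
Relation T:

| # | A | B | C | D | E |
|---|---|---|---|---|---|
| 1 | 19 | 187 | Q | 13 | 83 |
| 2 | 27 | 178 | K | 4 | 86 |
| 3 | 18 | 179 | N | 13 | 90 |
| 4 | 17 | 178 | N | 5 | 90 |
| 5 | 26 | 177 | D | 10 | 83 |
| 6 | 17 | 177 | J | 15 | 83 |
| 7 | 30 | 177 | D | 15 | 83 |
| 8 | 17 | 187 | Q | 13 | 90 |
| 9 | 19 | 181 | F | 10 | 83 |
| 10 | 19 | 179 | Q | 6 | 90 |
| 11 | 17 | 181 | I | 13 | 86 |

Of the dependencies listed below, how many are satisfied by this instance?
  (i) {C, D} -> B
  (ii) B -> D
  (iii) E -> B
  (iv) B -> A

1

(i) {C, D} -> B: every LHS value maps to a single RHS value — holds.
(ii) B -> D: B=178: rows 2, 4 → D takes values {4, 5} — violation; B=179: rows 3, 10 → D takes values {13, 6} — violation; B=177: rows 5, 6, 7 → D takes values {10, 15} — violation; B=181: rows 9, 11 → D takes values {10, 13} — violation — fails.
(iii) E -> B: E=83: rows 1, 5, 6, 7, 9 → B takes values {187, 177, 181} — violation; E=86: rows 2, 11 → B takes values {178, 181} — violation; E=90: rows 3, 4, 8, 10 → B takes values {179, 178, 187} — violation — fails.
(iv) B -> A: B=187: rows 1, 8 → A takes values {19, 17} — violation; B=178: rows 2, 4 → A takes values {27, 17} — violation; B=179: rows 3, 10 → A takes values {18, 19} — violation; B=177: rows 5, 6, 7 → A takes values {26, 17, 30} — violation; B=181: rows 9, 11 → A takes values {19, 17} — violation — fails.
1 of the 4 dependencies holds.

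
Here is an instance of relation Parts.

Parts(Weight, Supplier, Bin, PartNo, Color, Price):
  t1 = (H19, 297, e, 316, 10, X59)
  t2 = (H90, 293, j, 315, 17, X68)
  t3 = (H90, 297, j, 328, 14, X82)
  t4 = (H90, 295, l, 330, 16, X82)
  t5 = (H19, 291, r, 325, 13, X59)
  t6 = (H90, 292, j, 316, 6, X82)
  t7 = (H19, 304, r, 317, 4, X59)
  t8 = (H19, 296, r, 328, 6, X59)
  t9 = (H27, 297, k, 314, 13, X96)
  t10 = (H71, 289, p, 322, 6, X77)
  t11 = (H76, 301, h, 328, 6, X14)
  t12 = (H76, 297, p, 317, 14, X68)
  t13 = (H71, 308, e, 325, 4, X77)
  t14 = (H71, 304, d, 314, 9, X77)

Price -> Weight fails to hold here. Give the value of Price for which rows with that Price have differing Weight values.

X68

Price=X59: rows 1, 5, 7, 8 → Weight = H19, H19, H19, H19 ✓
Price=X68: rows 2, 12 → Weight takes values {H90, H76} — violation
Price=X82: rows 3, 4, 6 → Weight = H90, H90, H90 ✓
Price=X96: row 9 → Weight = H27 ✓
Price=X77: rows 10, 13, 14 → Weight = H71, H71, H71 ✓
Price=X14: row 11 → Weight = H76 ✓
The only Price value with inconsistent Weight is Price=X68.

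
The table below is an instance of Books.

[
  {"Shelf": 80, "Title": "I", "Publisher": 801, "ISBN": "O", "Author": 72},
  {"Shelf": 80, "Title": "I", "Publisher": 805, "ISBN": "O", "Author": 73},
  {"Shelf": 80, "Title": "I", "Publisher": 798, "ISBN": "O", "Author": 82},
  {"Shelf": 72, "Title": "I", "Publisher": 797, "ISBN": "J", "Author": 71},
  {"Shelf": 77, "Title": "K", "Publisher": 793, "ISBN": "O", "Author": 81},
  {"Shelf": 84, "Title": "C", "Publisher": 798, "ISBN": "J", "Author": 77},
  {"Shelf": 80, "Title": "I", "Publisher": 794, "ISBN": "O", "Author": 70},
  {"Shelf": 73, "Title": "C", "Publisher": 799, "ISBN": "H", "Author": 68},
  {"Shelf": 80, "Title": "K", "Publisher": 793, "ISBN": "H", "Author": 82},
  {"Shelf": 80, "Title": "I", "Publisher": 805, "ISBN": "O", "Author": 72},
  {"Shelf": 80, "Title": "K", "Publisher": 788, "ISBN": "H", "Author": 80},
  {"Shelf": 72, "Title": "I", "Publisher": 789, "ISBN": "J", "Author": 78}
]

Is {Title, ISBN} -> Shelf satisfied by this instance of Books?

(Title=I, ISBN=O): 5 rows → Shelf = 80, 80, 80, 80, 80 ✓
(Title=I, ISBN=J): 2 rows → Shelf = 72, 72 ✓
(Title=K, ISBN=O): 1 row → Shelf = 77 ✓
(Title=C, ISBN=J): 1 row → Shelf = 84 ✓
(Title=C, ISBN=H): 1 row → Shelf = 73 ✓
(Title=K, ISBN=H): 2 rows → Shelf = 80, 80 ✓
Every {Title, ISBN} value is associated with a single Shelf value, so {Title, ISBN} -> Shelf holds.

Yes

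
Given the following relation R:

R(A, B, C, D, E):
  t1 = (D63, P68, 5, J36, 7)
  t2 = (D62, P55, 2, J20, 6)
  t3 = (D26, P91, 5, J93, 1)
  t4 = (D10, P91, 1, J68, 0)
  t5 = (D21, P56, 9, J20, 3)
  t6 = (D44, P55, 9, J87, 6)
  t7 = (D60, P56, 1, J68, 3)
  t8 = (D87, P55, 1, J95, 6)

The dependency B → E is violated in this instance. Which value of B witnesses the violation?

B=P68: row 1 → E = 7 ✓
B=P55: rows 2, 6, 8 → E = 6, 6, 6 ✓
B=P91: rows 3, 4 → E takes values {1, 0} — violation
B=P56: rows 5, 7 → E = 3, 3 ✓
The only B value with inconsistent E is B=P91.

P91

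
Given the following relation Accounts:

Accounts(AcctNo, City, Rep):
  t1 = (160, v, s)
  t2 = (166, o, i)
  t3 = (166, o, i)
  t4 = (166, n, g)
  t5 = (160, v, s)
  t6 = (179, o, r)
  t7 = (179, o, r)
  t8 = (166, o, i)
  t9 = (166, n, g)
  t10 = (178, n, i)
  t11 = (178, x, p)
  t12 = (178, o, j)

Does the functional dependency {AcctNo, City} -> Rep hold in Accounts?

(AcctNo=160, City=v): rows 1, 5 → Rep = s, s ✓
(AcctNo=166, City=o): rows 2, 3, 8 → Rep = i, i, i ✓
(AcctNo=166, City=n): rows 4, 9 → Rep = g, g ✓
(AcctNo=179, City=o): rows 6, 7 → Rep = r, r ✓
(AcctNo=178, City=n): row 10 → Rep = i ✓
(AcctNo=178, City=x): row 11 → Rep = p ✓
(AcctNo=178, City=o): row 12 → Rep = j ✓
Every {AcctNo, City} value is associated with a single Rep value, so {AcctNo, City} -> Rep holds.

Yes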